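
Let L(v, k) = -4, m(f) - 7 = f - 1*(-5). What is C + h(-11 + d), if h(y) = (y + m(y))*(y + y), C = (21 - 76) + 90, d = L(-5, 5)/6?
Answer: 2695/9 ≈ 299.44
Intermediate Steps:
m(f) = 12 + f (m(f) = 7 + (f - 1*(-5)) = 7 + (f + 5) = 7 + (5 + f) = 12 + f)
d = -⅔ (d = -4/6 = -4*⅙ = -⅔ ≈ -0.66667)
C = 35 (C = -55 + 90 = 35)
h(y) = 2*y*(12 + 2*y) (h(y) = (y + (12 + y))*(y + y) = (12 + 2*y)*(2*y) = 2*y*(12 + 2*y))
C + h(-11 + d) = 35 + 4*(-11 - ⅔)*(6 + (-11 - ⅔)) = 35 + 4*(-35/3)*(6 - 35/3) = 35 + 4*(-35/3)*(-17/3) = 35 + 2380/9 = 2695/9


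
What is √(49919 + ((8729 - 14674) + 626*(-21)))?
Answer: 2*√7707 ≈ 175.58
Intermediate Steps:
√(49919 + ((8729 - 14674) + 626*(-21))) = √(49919 + (-5945 - 13146)) = √(49919 - 19091) = √30828 = 2*√7707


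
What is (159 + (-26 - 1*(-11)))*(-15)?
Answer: -2160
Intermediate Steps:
(159 + (-26 - 1*(-11)))*(-15) = (159 + (-26 + 11))*(-15) = (159 - 15)*(-15) = 144*(-15) = -2160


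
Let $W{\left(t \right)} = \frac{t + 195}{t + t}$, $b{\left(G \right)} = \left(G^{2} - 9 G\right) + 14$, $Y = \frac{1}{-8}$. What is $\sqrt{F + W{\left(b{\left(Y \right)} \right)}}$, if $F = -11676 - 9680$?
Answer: $\frac{i \sqrt{8909304478}}{646} \approx 146.11 i$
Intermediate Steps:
$Y = - \frac{1}{8} \approx -0.125$
$b{\left(G \right)} = 14 + G^{2} - 9 G$
$F = -21356$
$W{\left(t \right)} = \frac{195 + t}{2 t}$
$\sqrt{F + W{\left(b{\left(Y \right)} \right)}} = \sqrt{-21356 + \frac{195 + \left(14 + \left(- \frac{1}{8}\right)^{2} - - \frac{9}{8}\right)}{2 \left(14 + \left(- \frac{1}{8}\right)^{2} - - \frac{9}{8}\right)}} = \sqrt{-21356 + \frac{195 + \left(14 + \frac{1}{64} + \frac{9}{8}\right)}{2 \left(14 + \frac{1}{64} + \frac{9}{8}\right)}} = \sqrt{-21356 + \frac{195 + \frac{969}{64}}{2 \cdot \frac{969}{64}}} = \sqrt{-21356 + \frac{1}{2} \cdot \frac{64}{969} \cdot \frac{13449}{64}} = \sqrt{-21356 + \frac{4483}{646}} = \sqrt{- \frac{13791493}{646}} = \frac{i \sqrt{8909304478}}{646}$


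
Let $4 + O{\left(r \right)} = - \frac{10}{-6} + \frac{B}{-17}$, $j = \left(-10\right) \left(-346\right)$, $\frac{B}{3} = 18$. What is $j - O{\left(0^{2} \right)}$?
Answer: $\frac{176741}{51} \approx 3465.5$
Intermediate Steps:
$B = 54$ ($B = 3 \cdot 18 = 54$)
$j = 3460$
$O{\left(r \right)} = - \frac{281}{51}$ ($O{\left(r \right)} = -4 + \left(- \frac{10}{-6} + \frac{54}{-17}\right) = -4 + \left(\left(-10\right) \left(- \frac{1}{6}\right) + 54 \left(- \frac{1}{17}\right)\right) = -4 + \left(\frac{5}{3} - \frac{54}{17}\right) = -4 - \frac{77}{51} = - \frac{281}{51}$)
$j - O{\left(0^{2} \right)} = 3460 - - \frac{281}{51} = 3460 + \frac{281}{51} = \frac{176741}{51}$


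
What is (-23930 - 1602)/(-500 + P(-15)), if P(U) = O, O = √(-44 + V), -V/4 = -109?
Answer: 1595750/31201 + 44681*√2/31201 ≈ 53.169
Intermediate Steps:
V = 436 (V = -4*(-109) = 436)
O = 14*√2 (O = √(-44 + 436) = √392 = 14*√2 ≈ 19.799)
P(U) = 14*√2
(-23930 - 1602)/(-500 + P(-15)) = (-23930 - 1602)/(-500 + 14*√2) = -25532/(-500 + 14*√2)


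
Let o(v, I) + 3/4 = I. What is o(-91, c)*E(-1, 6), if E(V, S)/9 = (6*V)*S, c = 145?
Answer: -46737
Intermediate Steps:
o(v, I) = -¾ + I
E(V, S) = 54*S*V (E(V, S) = 9*((6*V)*S) = 9*(6*S*V) = 54*S*V)
o(-91, c)*E(-1, 6) = (-¾ + 145)*(54*6*(-1)) = (577/4)*(-324) = -46737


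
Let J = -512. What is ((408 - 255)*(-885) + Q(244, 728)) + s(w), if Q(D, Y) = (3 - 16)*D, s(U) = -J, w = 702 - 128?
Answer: -138065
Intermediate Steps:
w = 574
s(U) = 512 (s(U) = -1*(-512) = 512)
Q(D, Y) = -13*D
((408 - 255)*(-885) + Q(244, 728)) + s(w) = ((408 - 255)*(-885) - 13*244) + 512 = (153*(-885) - 3172) + 512 = (-135405 - 3172) + 512 = -138577 + 512 = -138065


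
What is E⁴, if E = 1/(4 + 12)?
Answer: 1/65536 ≈ 1.5259e-5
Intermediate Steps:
E = 1/16 ≈ 0.062500
E⁴ = (1/16)⁴ = 1/65536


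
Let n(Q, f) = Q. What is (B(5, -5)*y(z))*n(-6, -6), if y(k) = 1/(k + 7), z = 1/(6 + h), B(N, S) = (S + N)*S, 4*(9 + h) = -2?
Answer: 0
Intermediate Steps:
h = -19/2 (h = -9 + (¼)*(-2) = -9 - ½ = -19/2 ≈ -9.5000)
B(N, S) = S*(N + S) (B(N, S) = (N + S)*S = S*(N + S))
z = -2/7 (z = 1/(6 - 19/2) = 1/(-7/2) = -2/7 ≈ -0.28571)
y(k) = 1/(7 + k)
(B(5, -5)*y(z))*n(-6, -6) = ((-5*(5 - 5))/(7 - 2/7))*(-6) = ((-5*0)/(47/7))*(-6) = (0*(7/47))*(-6) = 0*(-6) = 0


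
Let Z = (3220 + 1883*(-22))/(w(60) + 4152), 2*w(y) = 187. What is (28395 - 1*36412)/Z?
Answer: 9724621/10916 ≈ 890.86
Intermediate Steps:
w(y) = 187/2 (w(y) = (1/2)*187 = 187/2)
Z = -10916/1213 (Z = (3220 + 1883*(-22))/(187/2 + 4152) = (3220 - 41426)/(8491/2) = -38206*2/8491 = -10916/1213 ≈ -8.9992)
(28395 - 1*36412)/Z = (28395 - 1*36412)/(-10916/1213) = (28395 - 36412)*(-1213/10916) = -8017*(-1213/10916) = 9724621/10916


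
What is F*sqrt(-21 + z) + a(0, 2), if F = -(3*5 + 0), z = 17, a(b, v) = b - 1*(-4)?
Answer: 4 - 30*I ≈ 4.0 - 30.0*I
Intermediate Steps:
a(b, v) = 4 + b (a(b, v) = b + 4 = 4 + b)
F = -15 (F = -(15 + 0) = -1*15 = -15)
F*sqrt(-21 + z) + a(0, 2) = -15*sqrt(-21 + 17) + (4 + 0) = -30*I + 4 = 4 - 30*I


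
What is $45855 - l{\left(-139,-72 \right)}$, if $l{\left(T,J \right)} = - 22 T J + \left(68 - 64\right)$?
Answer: $266027$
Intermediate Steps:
$l{\left(T,J \right)} = 4 - 22 J T$ ($l{\left(T,J \right)} = - 22 J T + 4 = 4 - 22 J T$)
$45855 - l{\left(-139,-72 \right)} = 45855 - \left(4 - \left(-1584\right) \left(-139\right)\right) = 45855 - \left(4 - 220176\right) = 45855 - -220172 = 45855 + 220172 = 266027$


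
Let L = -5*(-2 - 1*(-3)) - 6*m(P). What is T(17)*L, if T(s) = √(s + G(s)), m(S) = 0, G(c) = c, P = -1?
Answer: -5*√34 ≈ -29.155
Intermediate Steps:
T(s) = √2*√s (T(s) = √(s + s) = √(2*s) = √2*√s)
L = -5 (L = -5*(-2 - 1*(-3)) - 6*0 = -5*(-2 + 3) + 0 = -5*1 + 0 = -5 + 0 = -5)
T(17)*L = (√2*√17)*(-5) = √34*(-5) = -5*√34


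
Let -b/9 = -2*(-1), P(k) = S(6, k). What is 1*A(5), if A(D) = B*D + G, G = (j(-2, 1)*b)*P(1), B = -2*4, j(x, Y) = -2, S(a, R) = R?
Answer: -4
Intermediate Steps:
P(k) = k
b = -18 (b = -(-18)*(-1) = -9*2 = -18)
B = -8
G = 36 (G = -2*(-18)*1 = 36*1 = 36)
A(D) = 36 - 8*D (A(D) = -8*D + 36 = 36 - 8*D)
1*A(5) = 1*(36 - 8*5) = 1*(36 - 40) = 1*(-4) = -4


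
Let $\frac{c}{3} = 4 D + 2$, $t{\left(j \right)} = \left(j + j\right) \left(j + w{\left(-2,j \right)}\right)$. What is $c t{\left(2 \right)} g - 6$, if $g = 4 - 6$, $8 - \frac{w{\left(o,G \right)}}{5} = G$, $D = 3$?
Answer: $-10758$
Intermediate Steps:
$w{\left(o,G \right)} = 40 - 5 G$
$t{\left(j \right)} = 2 j \left(40 - 4 j\right)$ ($t{\left(j \right)} = \left(j + j\right) \left(j - \left(-40 + 5 j\right)\right) = 2 j \left(40 - 4 j\right)$)
$g = -2$ ($g = 4 - 6 = -2$)
$c = 42$ ($c = 3 \left(4 \cdot 3 + 2\right) = 3 \left(12 + 2\right) = 3 \cdot 14 = 42$)
$c t{\left(2 \right)} g - 6 = 42 \cdot 8 \cdot 2 \left(10 - 2\right) \left(-2\right) - 6 = 42 \cdot 8 \cdot 2 \cdot 8 \left(-2\right) - 6 = 42 \cdot 128 \left(-2\right) - 6 = 42 \left(-256\right) - 6 = -10752 - 6 = -10758$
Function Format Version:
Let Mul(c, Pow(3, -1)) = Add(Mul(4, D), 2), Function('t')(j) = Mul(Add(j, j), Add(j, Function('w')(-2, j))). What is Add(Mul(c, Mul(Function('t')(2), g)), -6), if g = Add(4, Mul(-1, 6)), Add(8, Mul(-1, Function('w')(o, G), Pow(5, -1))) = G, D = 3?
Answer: -10758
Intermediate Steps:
Function('w')(o, G) = Add(40, Mul(-5, G))
Function('t')(j) = Mul(2, j, Add(40, Mul(-4, j))) (Function('t')(j) = Mul(Add(j, j), Add(j, Add(40, Mul(-5, j)))) = Mul(Mul(2, j), Add(40, Mul(-4, j))) = Mul(2, j, Add(40, Mul(-4, j))))
g = -2 (g = Add(4, -6) = -2)
c = 42 (c = Mul(3, Add(Mul(4, 3), 2)) = Mul(3, Add(12, 2)) = Mul(3, 14) = 42)
Add(Mul(c, Mul(Function('t')(2), g)), -6) = Add(Mul(42, Mul(Mul(8, 2, Add(10, Mul(-1, 2))), -2)), -6) = Add(Mul(42, Mul(Mul(8, 2, Add(10, -2)), -2)), -6) = Add(Mul(42, Mul(Mul(8, 2, 8), -2)), -6) = Add(Mul(42, Mul(128, -2)), -6) = Add(Mul(42, -256), -6) = Add(-10752, -6) = -10758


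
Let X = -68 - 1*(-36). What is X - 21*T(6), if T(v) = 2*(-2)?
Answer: 52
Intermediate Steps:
X = -32 (X = -68 + 36 = -32)
T(v) = -4
X - 21*T(6) = -32 - 21*(-4) = -32 + 84 = 52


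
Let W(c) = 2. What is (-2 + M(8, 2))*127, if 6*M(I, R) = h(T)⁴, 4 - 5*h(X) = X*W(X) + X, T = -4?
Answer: 3685286/1875 ≈ 1965.5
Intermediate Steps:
h(X) = ⅘ - 3*X/5 (h(X) = ⅘ - (X*2 + X)/5 = ⅘ - (2*X + X)/5 = ⅘ - 3*X/5)
M(I, R) = 32768/1875 (M(I, R) = (⅘ - ⅗*(-4))⁴/6 = (⅘ + 12/5)⁴/6 = (16/5)⁴/6 = (⅙)*(65536/625) = 32768/1875)
(-2 + M(8, 2))*127 = (-2 + 32768/1875)*127 = (29018/1875)*127 = 3685286/1875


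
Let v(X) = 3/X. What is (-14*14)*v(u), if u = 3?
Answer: -196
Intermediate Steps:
(-14*14)*v(u) = (-14*14)*(3/3) = -588/3 = -196*1 = -196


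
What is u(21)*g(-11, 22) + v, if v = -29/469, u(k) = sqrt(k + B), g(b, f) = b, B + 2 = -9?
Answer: -29/469 - 11*sqrt(10) ≈ -34.847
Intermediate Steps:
B = -11 (B = -2 - 9 = -11)
u(k) = sqrt(-11 + k) (u(k) = sqrt(k - 11) = sqrt(-11 + k))
v = -29/469 (v = -29*1/469 = -29/469 ≈ -0.061834)
u(21)*g(-11, 22) + v = sqrt(-11 + 21)*(-11) - 29/469 = sqrt(10)*(-11) - 29/469 = -11*sqrt(10) - 29/469 = -29/469 - 11*sqrt(10)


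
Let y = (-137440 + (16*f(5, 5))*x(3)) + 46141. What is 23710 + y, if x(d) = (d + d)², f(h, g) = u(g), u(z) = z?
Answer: -64709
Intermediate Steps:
f(h, g) = g
x(d) = 4*d² (x(d) = (2*d)² = 4*d²)
y = -88419 (y = (-137440 + (16*5)*(4*3²)) + 46141 = (-137440 + 80*(4*9)) + 46141 = (-137440 + 80*36) + 46141 = (-137440 + 2880) + 46141 = -134560 + 46141 = -88419)
23710 + y = 23710 - 88419 = -64709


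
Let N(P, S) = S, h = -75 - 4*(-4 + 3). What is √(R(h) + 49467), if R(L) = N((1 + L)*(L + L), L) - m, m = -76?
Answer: 8*√773 ≈ 222.42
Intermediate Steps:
h = -71 (h = -75 - 4*(-1) = -75 - 1*(-4) = -75 + 4 = -71)
R(L) = 76 + L (R(L) = L - 1*(-76) = L + 76 = 76 + L)
√(R(h) + 49467) = √((76 - 71) + 49467) = √(5 + 49467) = √49472 = 8*√773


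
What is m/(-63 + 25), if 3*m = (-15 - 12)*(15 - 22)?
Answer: -63/38 ≈ -1.6579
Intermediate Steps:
m = 63 (m = ((-15 - 12)*(15 - 22))/3 = (-27*(-7))/3 = (⅓)*189 = 63)
m/(-63 + 25) = 63/(-63 + 25) = 63/(-38) = 63*(-1/38) = -63/38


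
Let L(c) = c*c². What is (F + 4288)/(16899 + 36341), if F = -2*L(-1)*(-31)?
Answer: 2113/26620 ≈ 0.079376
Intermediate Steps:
L(c) = c³
F = -62 (F = -2*(-1)³*(-31) = -2*(-1)*(-31) = 2*(-31) = -62)
(F + 4288)/(16899 + 36341) = (-62 + 4288)/(16899 + 36341) = 4226/53240 = 4226*(1/53240) = 2113/26620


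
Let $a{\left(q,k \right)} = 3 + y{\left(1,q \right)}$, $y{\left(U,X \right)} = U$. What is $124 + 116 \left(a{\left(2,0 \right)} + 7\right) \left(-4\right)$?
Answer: $-4980$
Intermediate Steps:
$a{\left(q,k \right)} = 4$ ($a{\left(q,k \right)} = 3 + 1 = 4$)
$124 + 116 \left(a{\left(2,0 \right)} + 7\right) \left(-4\right) = 124 + 116 \left(4 + 7\right) \left(-4\right) = 124 + 116 \cdot 11 \left(-4\right) = 124 + 116 \left(-44\right) = 124 - 5104 = -4980$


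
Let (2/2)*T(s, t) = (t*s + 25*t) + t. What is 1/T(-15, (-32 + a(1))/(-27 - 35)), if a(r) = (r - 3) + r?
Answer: 62/363 ≈ 0.17080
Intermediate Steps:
a(r) = -3 + 2*r (a(r) = (-3 + r) + r = -3 + 2*r)
T(s, t) = 26*t + s*t (T(s, t) = (t*s + 25*t) + t = (s*t + 25*t) + t = (25*t + s*t) + t = 26*t + s*t)
1/T(-15, (-32 + a(1))/(-27 - 35)) = 1/(((-32 + (-3 + 2*1))/(-27 - 35))*(26 - 15)) = 1/(((-32 + (-3 + 2))/(-62))*11) = 1/(((-32 - 1)*(-1/62))*11) = 1/(-33*(-1/62)*11) = 1/((33/62)*11) = 1/(363/62) = 62/363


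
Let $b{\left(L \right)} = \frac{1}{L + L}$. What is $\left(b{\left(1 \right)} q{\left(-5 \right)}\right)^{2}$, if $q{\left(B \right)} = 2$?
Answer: $1$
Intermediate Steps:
$b{\left(L \right)} = \frac{1}{2 L}$
$\left(b{\left(1 \right)} q{\left(-5 \right)}\right)^{2} = \left(\frac{1}{2 \cdot 1} \cdot 2\right)^{2} = \left(\frac{1}{2} \cdot 1 \cdot 2\right)^{2} = \left(\frac{1}{2} \cdot 2\right)^{2} = 1^{2} = 1$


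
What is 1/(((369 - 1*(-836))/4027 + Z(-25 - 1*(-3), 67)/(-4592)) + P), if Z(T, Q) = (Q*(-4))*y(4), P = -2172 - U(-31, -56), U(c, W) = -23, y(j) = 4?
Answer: -1155749/2483088957 ≈ -0.00046545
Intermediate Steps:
P = -2149 (P = -2172 - 1*(-23) = -2172 + 23 = -2149)
Z(T, Q) = -16*Q (Z(T, Q) = (Q*(-4))*4 = -4*Q*4 = -16*Q)
1/(((369 - 1*(-836))/4027 + Z(-25 - 1*(-3), 67)/(-4592)) + P) = 1/(((369 - 1*(-836))/4027 - 16*67/(-4592)) - 2149) = 1/(((369 + 836)*(1/4027) - 1072*(-1/4592)) - 2149) = 1/((1205*(1/4027) + 67/287) - 2149) = 1/((1205/4027 + 67/287) - 2149) = 1/(615644/1155749 - 2149) = 1/(-2483088957/1155749) = -1155749/2483088957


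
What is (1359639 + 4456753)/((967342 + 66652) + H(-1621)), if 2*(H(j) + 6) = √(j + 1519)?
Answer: 12028159062592/2138262368339 - 5816392*I*√102/2138262368339 ≈ 5.6252 - 2.7472e-5*I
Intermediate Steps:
H(j) = -6 + √(1519 + j)/2 (H(j) = -6 + √(j + 1519)/2 = -6 + √(1519 + j)/2)
(1359639 + 4456753)/((967342 + 66652) + H(-1621)) = (1359639 + 4456753)/((967342 + 66652) + (-6 + √(1519 - 1621)/2)) = 5816392/(1033994 + (-6 + √(-102)/2)) = 5816392/(1033994 + (-6 + (I*√102)/2)) = 5816392/(1033994 + (-6 + I*√102/2)) = 5816392/(1033988 + I*√102/2)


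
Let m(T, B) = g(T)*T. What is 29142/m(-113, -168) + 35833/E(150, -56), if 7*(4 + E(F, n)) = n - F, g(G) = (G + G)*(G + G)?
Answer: -180962501107/168818949 ≈ -1071.9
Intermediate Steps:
g(G) = 4*G² (g(G) = (2*G)*(2*G) = 4*G²)
E(F, n) = -4 - F/7 + n/7 (E(F, n) = -4 + (n - F)/7 = -4 + (-F/7 + n/7) = -4 - F/7 + n/7)
m(T, B) = 4*T³ (m(T, B) = (4*T²)*T = 4*T³)
29142/m(-113, -168) + 35833/E(150, -56) = 29142/((4*(-113)³)) + 35833/(-4 - ⅐*150 + (⅐)*(-56)) = 29142/((4*(-1442897))) + 35833/(-4 - 150/7 - 8) = 29142/(-5771588) + 35833/(-234/7) = 29142*(-1/5771588) + 35833*(-7/234) = -14571/2885794 - 250831/234 = -180962501107/168818949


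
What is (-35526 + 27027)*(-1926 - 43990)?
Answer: 390240084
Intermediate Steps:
(-35526 + 27027)*(-1926 - 43990) = -8499*(-45916) = 390240084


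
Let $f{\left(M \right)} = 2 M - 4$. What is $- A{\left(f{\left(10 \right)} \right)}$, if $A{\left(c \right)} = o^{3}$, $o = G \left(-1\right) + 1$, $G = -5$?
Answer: $-216$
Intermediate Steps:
$f{\left(M \right)} = -4 + 2 M$
$o = 6$ ($o = \left(-5\right) \left(-1\right) + 1 = 5 + 1 = 6$)
$A{\left(c \right)} = 216$ ($A{\left(c \right)} = 6^{3} = 216$)
$- A{\left(f{\left(10 \right)} \right)} = \left(-1\right) 216 = -216$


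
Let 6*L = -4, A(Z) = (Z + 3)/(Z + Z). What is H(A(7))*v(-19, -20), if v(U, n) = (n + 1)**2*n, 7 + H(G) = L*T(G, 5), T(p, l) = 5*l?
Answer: 512620/3 ≈ 1.7087e+5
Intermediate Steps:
A(Z) = (3 + Z)/(2*Z) (A(Z) = (3 + Z)/((2*Z)) = (3 + Z)*(1/(2*Z)) = (3 + Z)/(2*Z))
L = -2/3 (L = (1/6)*(-4) = -2/3 ≈ -0.66667)
H(G) = -71/3 (H(G) = -7 - 10*5/3 = -7 - 2/3*25 = -7 - 50/3 = -71/3)
v(U, n) = n*(1 + n)**2 (v(U, n) = (1 + n)**2*n = n*(1 + n)**2)
H(A(7))*v(-19, -20) = -(-1420)*(1 - 20)**2/3 = -(-1420)*(-19)**2/3 = -(-1420)*361/3 = -71/3*(-7220) = 512620/3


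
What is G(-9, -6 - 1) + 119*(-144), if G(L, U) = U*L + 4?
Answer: -17069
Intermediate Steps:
G(L, U) = 4 + L*U (G(L, U) = L*U + 4 = 4 + L*U)
G(-9, -6 - 1) + 119*(-144) = (4 - 9*(-6 - 1)) + 119*(-144) = (4 - 9*(-7)) - 17136 = (4 + 63) - 17136 = 67 - 17136 = -17069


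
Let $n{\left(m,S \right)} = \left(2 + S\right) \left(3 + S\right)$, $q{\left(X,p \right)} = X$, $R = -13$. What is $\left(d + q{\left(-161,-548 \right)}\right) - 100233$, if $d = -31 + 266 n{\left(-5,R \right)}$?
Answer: $-71165$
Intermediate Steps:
$d = 29229$ ($d = -31 + 266 \left(6 + \left(-13\right)^{2} + 5 \left(-13\right)\right) = -31 + 266 \left(6 + 169 - 65\right) = -31 + 266 \cdot 110 = -31 + 29260 = 29229$)
$\left(d + q{\left(-161,-548 \right)}\right) - 100233 = \left(29229 - 161\right) - 100233 = 29068 - 100233 = -71165$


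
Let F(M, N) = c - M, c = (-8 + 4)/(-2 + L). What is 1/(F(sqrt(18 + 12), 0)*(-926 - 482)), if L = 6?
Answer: -1/40832 + sqrt(30)/40832 ≈ 0.00010965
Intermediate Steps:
c = -1 (c = (-8 + 4)/(-2 + 6) = -4/4 = -4*1/4 = -1)
F(M, N) = -1 - M
1/(F(sqrt(18 + 12), 0)*(-926 - 482)) = 1/((-1 - sqrt(18 + 12))*(-926 - 482)) = 1/((-1 - sqrt(30))*(-1408)) = 1/(1408 + 1408*sqrt(30))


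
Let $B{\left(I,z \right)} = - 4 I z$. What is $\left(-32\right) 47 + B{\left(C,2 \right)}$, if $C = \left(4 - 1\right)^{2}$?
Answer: $-1576$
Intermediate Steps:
$C = 9$ ($C = 3^{2} = 9$)
$B{\left(I,z \right)} = - 4 I z$
$\left(-32\right) 47 + B{\left(C,2 \right)} = \left(-32\right) 47 - 36 \cdot 2 = -1504 - 72 = -1576$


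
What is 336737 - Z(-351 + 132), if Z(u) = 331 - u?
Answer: 336187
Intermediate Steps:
336737 - Z(-351 + 132) = 336737 - (331 - (-351 + 132)) = 336737 - (331 - 1*(-219)) = 336737 - (331 + 219) = 336737 - 1*550 = 336737 - 550 = 336187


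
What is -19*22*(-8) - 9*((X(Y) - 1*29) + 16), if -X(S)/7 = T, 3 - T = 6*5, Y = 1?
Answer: 1760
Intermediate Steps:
T = -27 (T = 3 - 6*5 = 3 - 1*30 = 3 - 30 = -27)
X(S) = 189 (X(S) = -7*(-27) = 189)
-19*22*(-8) - 9*((X(Y) - 1*29) + 16) = -19*22*(-8) - 9*((189 - 1*29) + 16) = -418*(-8) - 9*((189 - 29) + 16) = 3344 - 9*(160 + 16) = 3344 - 9*176 = 3344 - 1584 = 1760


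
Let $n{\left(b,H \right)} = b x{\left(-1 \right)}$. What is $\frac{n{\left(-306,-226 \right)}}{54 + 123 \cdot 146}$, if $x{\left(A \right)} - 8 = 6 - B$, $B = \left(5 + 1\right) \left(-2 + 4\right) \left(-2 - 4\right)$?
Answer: $- \frac{2193}{1501} \approx -1.461$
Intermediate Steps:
$B = -72$ ($B = 6 \cdot 2 \left(-6\right) = 6 \left(-12\right) = -72$)
$x{\left(A \right)} = 86$ ($x{\left(A \right)} = 8 + \left(6 - -72\right) = 8 + \left(6 + 72\right) = 8 + 78 = 86$)
$n{\left(b,H \right)} = 86 b$ ($n{\left(b,H \right)} = b 86 = 86 b$)
$\frac{n{\left(-306,-226 \right)}}{54 + 123 \cdot 146} = \frac{86 \left(-306\right)}{54 + 123 \cdot 146} = - \frac{26316}{54 + 17958} = - \frac{26316}{18012} = \left(-26316\right) \frac{1}{18012} = - \frac{2193}{1501}$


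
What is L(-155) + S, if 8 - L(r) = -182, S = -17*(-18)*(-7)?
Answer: -1952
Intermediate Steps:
S = -2142 (S = 306*(-7) = -2142)
L(r) = 190 (L(r) = 8 - 1*(-182) = 8 + 182 = 190)
L(-155) + S = 190 - 2142 = -1952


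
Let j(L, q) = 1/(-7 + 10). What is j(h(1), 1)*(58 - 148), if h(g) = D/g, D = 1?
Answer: -30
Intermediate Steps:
h(g) = 1/g
j(L, q) = ⅓ (j(L, q) = 1/3 = ⅓)
j(h(1), 1)*(58 - 148) = (58 - 148)/3 = (⅓)*(-90) = -30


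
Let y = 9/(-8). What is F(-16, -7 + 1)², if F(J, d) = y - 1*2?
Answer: 625/64 ≈ 9.7656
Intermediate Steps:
y = -9/8 (y = 9*(-⅛) = -9/8 ≈ -1.1250)
F(J, d) = -25/8 (F(J, d) = -9/8 - 1*2 = -9/8 - 2 = -25/8)
F(-16, -7 + 1)² = (-25/8)² = 625/64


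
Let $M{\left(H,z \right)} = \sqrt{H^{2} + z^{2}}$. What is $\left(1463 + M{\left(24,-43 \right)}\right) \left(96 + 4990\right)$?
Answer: $7440818 + 25430 \sqrt{97} \approx 7.6913 \cdot 10^{6}$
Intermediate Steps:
$\left(1463 + M{\left(24,-43 \right)}\right) \left(96 + 4990\right) = \left(1463 + \sqrt{24^{2} + \left(-43\right)^{2}}\right) \left(96 + 4990\right) = \left(1463 + \sqrt{576 + 1849}\right) 5086 = \left(1463 + \sqrt{2425}\right) 5086 = \left(1463 + 5 \sqrt{97}\right) 5086 = 7440818 + 25430 \sqrt{97}$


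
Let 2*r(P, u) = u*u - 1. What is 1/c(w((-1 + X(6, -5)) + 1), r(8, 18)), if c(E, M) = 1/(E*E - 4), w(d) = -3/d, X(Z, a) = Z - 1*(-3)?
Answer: -35/9 ≈ -3.8889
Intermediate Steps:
X(Z, a) = 3 + Z (X(Z, a) = Z + 3 = 3 + Z)
r(P, u) = -1/2 + u**2/2 (r(P, u) = (u*u - 1)/2 = (u**2 - 1)/2 = (-1 + u**2)/2 = -1/2 + u**2/2)
c(E, M) = 1/(-4 + E**2) (c(E, M) = 1/(E**2 - 4) = 1/(-4 + E**2))
1/c(w((-1 + X(6, -5)) + 1), r(8, 18)) = 1/(1/(-4 + (-3/((-1 + (3 + 6)) + 1))**2)) = 1/(1/(-4 + (-3/((-1 + 9) + 1))**2)) = 1/(1/(-4 + (-3/(8 + 1))**2)) = 1/(1/(-4 + (-3/9)**2)) = 1/(1/(-4 + (-3*1/9)**2)) = 1/(1/(-4 + (-1/3)**2)) = 1/(1/(-4 + 1/9)) = 1/(1/(-35/9)) = 1/(-9/35) = -35/9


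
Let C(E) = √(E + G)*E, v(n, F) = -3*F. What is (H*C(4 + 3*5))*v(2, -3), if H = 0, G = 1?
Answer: 0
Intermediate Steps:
C(E) = E*√(1 + E) (C(E) = √(E + 1)*E = √(1 + E)*E = E*√(1 + E))
(H*C(4 + 3*5))*v(2, -3) = (0*((4 + 3*5)*√(1 + (4 + 3*5))))*(-3*(-3)) = (0*((4 + 15)*√(1 + (4 + 15))))*9 = (0*(19*√(1 + 19)))*9 = (0*(19*√20))*9 = (0*(19*(2*√5)))*9 = (0*(38*√5))*9 = 0*9 = 0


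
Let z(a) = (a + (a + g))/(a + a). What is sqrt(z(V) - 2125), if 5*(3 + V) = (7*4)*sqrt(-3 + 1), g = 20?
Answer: sqrt(2)*sqrt((15955 - 29736*I*sqrt(2))/(-15 + 28*I*sqrt(2))) ≈ 0.011979 - 46.091*I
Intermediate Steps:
V = -3 + 28*I*sqrt(2)/5 (V = -3 + ((7*4)*sqrt(-3 + 1))/5 = -3 + (28*sqrt(-2))/5 = -3 + (28*(I*sqrt(2)))/5 = -3 + (28*I*sqrt(2))/5 = -3 + 28*I*sqrt(2)/5 ≈ -3.0 + 7.9196*I)
z(a) = (20 + 2*a)/(2*a) (z(a) = (a + (a + 20))/(a + a) = (a + (20 + a))/((2*a)) = (20 + 2*a)*(1/(2*a)) = (20 + 2*a)/(2*a))
sqrt(z(V) - 2125) = sqrt((10 + (-3 + 28*I*sqrt(2)/5))/(-3 + 28*I*sqrt(2)/5) - 2125) = sqrt((7 + 28*I*sqrt(2)/5)/(-3 + 28*I*sqrt(2)/5) - 2125) = sqrt(-2125 + (7 + 28*I*sqrt(2)/5)/(-3 + 28*I*sqrt(2)/5))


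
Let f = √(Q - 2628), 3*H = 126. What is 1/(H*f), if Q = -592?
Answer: -I*√805/67620 ≈ -0.00041959*I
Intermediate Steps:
H = 42 (H = (⅓)*126 = 42)
f = 2*I*√805 (f = √(-592 - 2628) = √(-3220) = 2*I*√805 ≈ 56.745*I)
1/(H*f) = 1/(42*(2*I*√805)) = 1/(84*I*√805) = -I*√805/67620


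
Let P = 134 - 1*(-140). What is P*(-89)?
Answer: -24386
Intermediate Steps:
P = 274 (P = 134 + 140 = 274)
P*(-89) = 274*(-89) = -24386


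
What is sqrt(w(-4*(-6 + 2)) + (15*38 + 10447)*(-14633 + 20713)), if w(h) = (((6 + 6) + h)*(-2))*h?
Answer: 72*sqrt(12921) ≈ 8184.3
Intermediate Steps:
w(h) = h*(-24 - 2*h) (w(h) = ((12 + h)*(-2))*h = (-24 - 2*h)*h = h*(-24 - 2*h))
sqrt(w(-4*(-6 + 2)) + (15*38 + 10447)*(-14633 + 20713)) = sqrt(-2*(-4*(-6 + 2))*(12 - 4*(-6 + 2)) + (15*38 + 10447)*(-14633 + 20713)) = sqrt(-2*(-4*(-4))*(12 - 4*(-4)) + (570 + 10447)*6080) = sqrt(-2*16*(12 + 16) + 11017*6080) = sqrt(-2*16*28 + 66983360) = sqrt(-896 + 66983360) = sqrt(66982464) = 72*sqrt(12921)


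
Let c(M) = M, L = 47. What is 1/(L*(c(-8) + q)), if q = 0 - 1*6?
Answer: -1/658 ≈ -0.0015198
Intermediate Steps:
q = -6 (q = 0 - 6 = -6)
1/(L*(c(-8) + q)) = 1/(47*(-8 - 6)) = 1/(47*(-14)) = 1/(-658) = -1/658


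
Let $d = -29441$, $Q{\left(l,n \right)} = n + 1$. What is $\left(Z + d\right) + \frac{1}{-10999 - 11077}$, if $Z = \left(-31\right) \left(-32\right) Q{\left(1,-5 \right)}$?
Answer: $- \frac{737537085}{22076} \approx -33409.0$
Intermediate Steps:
$Q{\left(l,n \right)} = 1 + n$
$Z = -3968$ ($Z = \left(-31\right) \left(-32\right) \left(1 - 5\right) = 992 \left(-4\right) = -3968$)
$\left(Z + d\right) + \frac{1}{-10999 - 11077} = \left(-3968 - 29441\right) + \frac{1}{-10999 - 11077} = -33409 + \frac{1}{-22076} = -33409 - \frac{1}{22076} = - \frac{737537085}{22076}$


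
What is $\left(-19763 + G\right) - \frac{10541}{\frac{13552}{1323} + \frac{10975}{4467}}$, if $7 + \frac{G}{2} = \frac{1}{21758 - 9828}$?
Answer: $- \frac{439334224110081}{21319679485} \approx -20607.0$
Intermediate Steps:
$G = - \frac{83509}{5965}$ ($G = -14 + \frac{2}{21758 - 9828} = -14 + \frac{2}{11930} = -14 + 2 \cdot \frac{1}{11930} = -14 + \frac{1}{5965} = - \frac{83509}{5965} \approx -14.0$)
$\left(-19763 + G\right) - \frac{10541}{\frac{13552}{1323} + \frac{10975}{4467}} = \left(-19763 - \frac{83509}{5965}\right) - \frac{10541}{\frac{13552}{1323} + \frac{10975}{4467}} = - \frac{117969804}{5965} - \frac{10541}{13552 \cdot \frac{1}{1323} + 10975 \cdot \frac{1}{4467}} = - \frac{117969804}{5965} - \frac{10541}{\frac{1936}{189} + \frac{10975}{4467}} = - \frac{117969804}{5965} - \frac{10541}{\frac{3574129}{281421}} = - \frac{117969804}{5965} - \frac{2966458761}{3574129} = - \frac{439334224110081}{21319679485}$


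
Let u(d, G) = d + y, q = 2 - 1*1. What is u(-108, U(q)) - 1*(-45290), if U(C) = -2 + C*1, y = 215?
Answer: 45397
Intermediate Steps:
q = 1 (q = 2 - 1 = 1)
U(C) = -2 + C
u(d, G) = 215 + d (u(d, G) = d + 215 = 215 + d)
u(-108, U(q)) - 1*(-45290) = (215 - 108) - 1*(-45290) = 107 + 45290 = 45397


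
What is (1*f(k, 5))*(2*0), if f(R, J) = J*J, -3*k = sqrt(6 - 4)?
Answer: 0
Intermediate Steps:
k = -sqrt(2)/3 (k = -sqrt(6 - 4)/3 = -sqrt(2)/3 ≈ -0.47140)
f(R, J) = J**2
(1*f(k, 5))*(2*0) = (1*5**2)*(2*0) = (1*25)*0 = 25*0 = 0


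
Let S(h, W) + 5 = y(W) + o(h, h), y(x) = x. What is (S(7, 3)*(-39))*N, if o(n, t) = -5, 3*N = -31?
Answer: -2821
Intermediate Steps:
N = -31/3 (N = (⅓)*(-31) = -31/3 ≈ -10.333)
S(h, W) = -10 + W (S(h, W) = -5 + (W - 5) = -5 + (-5 + W) = -10 + W)
(S(7, 3)*(-39))*N = ((-10 + 3)*(-39))*(-31/3) = -7*(-39)*(-31/3) = 273*(-31/3) = -2821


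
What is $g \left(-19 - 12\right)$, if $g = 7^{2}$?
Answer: $-1519$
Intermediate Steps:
$g = 49$
$g \left(-19 - 12\right) = 49 \left(-19 - 12\right) = 49 \left(-31\right) = -1519$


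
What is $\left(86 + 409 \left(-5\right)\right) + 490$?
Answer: $-1469$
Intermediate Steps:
$\left(86 + 409 \left(-5\right)\right) + 490 = \left(86 - 2045\right) + 490 = -1959 + 490 = -1469$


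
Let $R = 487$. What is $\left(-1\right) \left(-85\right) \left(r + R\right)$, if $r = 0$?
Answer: $41395$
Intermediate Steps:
$\left(-1\right) \left(-85\right) \left(r + R\right) = \left(-1\right) \left(-85\right) \left(0 + 487\right) = 85 \cdot 487 = 41395$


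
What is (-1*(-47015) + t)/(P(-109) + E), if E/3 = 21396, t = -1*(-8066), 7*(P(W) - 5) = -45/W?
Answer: 42026803/48979304 ≈ 0.85805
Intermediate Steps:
P(W) = 5 - 45/(7*W) (P(W) = 5 + (-45/W)/7 = 5 - 45/(7*W))
t = 8066
E = 64188 (E = 3*21396 = 64188)
(-1*(-47015) + t)/(P(-109) + E) = (-1*(-47015) + 8066)/((5 - 45/7/(-109)) + 64188) = (47015 + 8066)/((5 - 45/7*(-1/109)) + 64188) = 55081/((5 + 45/763) + 64188) = 55081/(3860/763 + 64188) = 55081/(48979304/763) = 55081*(763/48979304) = 42026803/48979304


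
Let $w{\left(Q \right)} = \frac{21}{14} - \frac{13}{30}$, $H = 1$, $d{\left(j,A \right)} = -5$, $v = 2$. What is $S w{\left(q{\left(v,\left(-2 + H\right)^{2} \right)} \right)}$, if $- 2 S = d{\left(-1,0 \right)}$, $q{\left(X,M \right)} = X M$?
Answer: $\frac{8}{3} \approx 2.6667$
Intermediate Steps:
$q{\left(X,M \right)} = M X$
$w{\left(Q \right)} = \frac{16}{15}$ ($w{\left(Q \right)} = 21 \cdot \frac{1}{14} - \frac{13}{30} = \frac{3}{2} - \frac{13}{30} = \frac{16}{15}$)
$S = \frac{5}{2}$ ($S = \left(- \frac{1}{2}\right) \left(-5\right) = \frac{5}{2} \approx 2.5$)
$S w{\left(q{\left(v,\left(-2 + H\right)^{2} \right)} \right)} = \frac{5}{2} \cdot \frac{16}{15} = \frac{8}{3}$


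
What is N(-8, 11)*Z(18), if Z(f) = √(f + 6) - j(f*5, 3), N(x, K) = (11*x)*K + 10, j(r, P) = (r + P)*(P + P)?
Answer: 534564 - 1916*√6 ≈ 5.2987e+5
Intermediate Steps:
j(r, P) = 2*P*(P + r) (j(r, P) = (P + r)*(2*P) = 2*P*(P + r))
N(x, K) = 10 + 11*K*x (N(x, K) = 11*K*x + 10 = 10 + 11*K*x)
Z(f) = -18 + √(6 + f) - 30*f (Z(f) = √(f + 6) - 2*3*(3 + f*5) = √(6 + f) - 2*3*(3 + 5*f) = √(6 + f) - (18 + 30*f) = √(6 + f) + (-18 - 30*f) = -18 + √(6 + f) - 30*f)
N(-8, 11)*Z(18) = (10 + 11*11*(-8))*(-18 + √(6 + 18) - 30*18) = (10 - 968)*(-18 + √24 - 540) = -958*(-18 + 2*√6 - 540) = -958*(-558 + 2*√6) = 534564 - 1916*√6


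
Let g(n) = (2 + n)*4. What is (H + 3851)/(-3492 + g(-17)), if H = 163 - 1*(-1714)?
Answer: -179/111 ≈ -1.6126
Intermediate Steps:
H = 1877 (H = 163 + 1714 = 1877)
g(n) = 8 + 4*n
(H + 3851)/(-3492 + g(-17)) = (1877 + 3851)/(-3492 + (8 + 4*(-17))) = 5728/(-3492 + (8 - 68)) = 5728/(-3492 - 60) = 5728/(-3552) = 5728*(-1/3552) = -179/111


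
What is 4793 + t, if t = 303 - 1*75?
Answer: 5021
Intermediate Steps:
t = 228 (t = 303 - 75 = 228)
4793 + t = 4793 + 228 = 5021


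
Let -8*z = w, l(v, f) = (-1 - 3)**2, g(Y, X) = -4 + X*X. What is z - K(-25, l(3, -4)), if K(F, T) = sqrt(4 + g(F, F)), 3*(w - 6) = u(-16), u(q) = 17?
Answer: -635/24 ≈ -26.458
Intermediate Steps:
w = 35/3 (w = 6 + (1/3)*17 = 6 + 17/3 = 35/3 ≈ 11.667)
g(Y, X) = -4 + X**2
l(v, f) = 16 (l(v, f) = (-4)**2 = 16)
z = -35/24 (z = -1/8*35/3 = -35/24 ≈ -1.4583)
K(F, T) = sqrt(F**2) (K(F, T) = sqrt(4 + (-4 + F**2)) = sqrt(F**2))
z - K(-25, l(3, -4)) = -35/24 - sqrt((-25)**2) = -35/24 - sqrt(625) = -35/24 - 1*25 = -35/24 - 25 = -635/24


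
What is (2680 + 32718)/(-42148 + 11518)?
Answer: -17699/15315 ≈ -1.1557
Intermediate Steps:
(2680 + 32718)/(-42148 + 11518) = 35398/(-30630) = 35398*(-1/30630) = -17699/15315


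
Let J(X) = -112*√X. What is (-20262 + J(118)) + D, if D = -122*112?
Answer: -33926 - 112*√118 ≈ -35143.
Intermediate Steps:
D = -13664
(-20262 + J(118)) + D = (-20262 - 112*√118) - 13664 = -33926 - 112*√118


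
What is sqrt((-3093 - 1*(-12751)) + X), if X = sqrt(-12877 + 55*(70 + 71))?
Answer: sqrt(9658 + I*sqrt(5122)) ≈ 98.276 + 0.3641*I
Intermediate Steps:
X = I*sqrt(5122) (X = sqrt(-12877 + 55*141) = sqrt(-12877 + 7755) = sqrt(-5122) = I*sqrt(5122) ≈ 71.568*I)
sqrt((-3093 - 1*(-12751)) + X) = sqrt((-3093 - 1*(-12751)) + I*sqrt(5122)) = sqrt((-3093 + 12751) + I*sqrt(5122)) = sqrt(9658 + I*sqrt(5122))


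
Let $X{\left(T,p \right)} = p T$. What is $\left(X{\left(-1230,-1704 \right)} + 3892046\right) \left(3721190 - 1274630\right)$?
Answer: $14649918096960$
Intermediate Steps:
$X{\left(T,p \right)} = T p$
$\left(X{\left(-1230,-1704 \right)} + 3892046\right) \left(3721190 - 1274630\right) = \left(\left(-1230\right) \left(-1704\right) + 3892046\right) \left(3721190 - 1274630\right) = \left(2095920 + 3892046\right) 2446560 = 5987966 \cdot 2446560 = 14649918096960$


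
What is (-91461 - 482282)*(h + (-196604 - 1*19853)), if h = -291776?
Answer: 291595126119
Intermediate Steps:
(-91461 - 482282)*(h + (-196604 - 1*19853)) = (-91461 - 482282)*(-291776 + (-196604 - 1*19853)) = -573743*(-291776 + (-196604 - 19853)) = -573743*(-291776 - 216457) = -573743*(-508233) = 291595126119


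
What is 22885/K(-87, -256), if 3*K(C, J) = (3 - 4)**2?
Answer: 68655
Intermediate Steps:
K(C, J) = 1/3 (K(C, J) = (3 - 4)**2/3 = (1/3)*(-1)**2 = (1/3)*1 = 1/3)
22885/K(-87, -256) = 22885/(1/3) = 22885*3 = 68655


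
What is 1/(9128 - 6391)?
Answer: 1/2737 ≈ 0.00036536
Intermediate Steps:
1/(9128 - 6391) = 1/2737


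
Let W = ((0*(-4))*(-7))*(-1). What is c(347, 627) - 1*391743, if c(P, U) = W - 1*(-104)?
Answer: -391639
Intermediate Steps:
W = 0 (W = (0*(-7))*(-1) = 0*(-1) = 0)
c(P, U) = 104 (c(P, U) = 0 - 1*(-104) = 0 + 104 = 104)
c(347, 627) - 1*391743 = 104 - 1*391743 = 104 - 391743 = -391639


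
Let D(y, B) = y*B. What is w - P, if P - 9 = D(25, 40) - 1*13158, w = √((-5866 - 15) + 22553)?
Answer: 12149 + 4*√1042 ≈ 12278.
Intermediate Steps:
w = 4*√1042 (w = √(-5881 + 22553) = √16672 = 4*√1042 ≈ 129.12)
D(y, B) = B*y
P = -12149 (P = 9 + (40*25 - 1*13158) = 9 + (1000 - 13158) = 9 - 12158 = -12149)
w - P = 4*√1042 - 1*(-12149) = 4*√1042 + 12149 = 12149 + 4*√1042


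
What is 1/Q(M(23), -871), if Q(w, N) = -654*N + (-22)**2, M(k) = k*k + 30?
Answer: 1/570118 ≈ 1.7540e-6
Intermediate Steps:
M(k) = 30 + k**2 (M(k) = k**2 + 30 = 30 + k**2)
Q(w, N) = 484 - 654*N (Q(w, N) = -654*N + 484 = 484 - 654*N)
1/Q(M(23), -871) = 1/(484 - 654*(-871)) = 1/(484 + 569634) = 1/570118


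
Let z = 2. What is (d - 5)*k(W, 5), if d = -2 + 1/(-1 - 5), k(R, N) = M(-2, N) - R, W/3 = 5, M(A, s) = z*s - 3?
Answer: 172/3 ≈ 57.333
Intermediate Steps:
M(A, s) = -3 + 2*s (M(A, s) = 2*s - 3 = -3 + 2*s)
W = 15 (W = 3*5 = 15)
k(R, N) = -3 - R + 2*N (k(R, N) = (-3 + 2*N) - R = -3 - R + 2*N)
d = -13/6 (d = -2 + 1/(-6) = -2 - ⅙ = -13/6 ≈ -2.1667)
(d - 5)*k(W, 5) = (-13/6 - 5)*(-3 - 1*15 + 2*5) = -43*(-3 - 15 + 10)/6 = -43/6*(-8) = 172/3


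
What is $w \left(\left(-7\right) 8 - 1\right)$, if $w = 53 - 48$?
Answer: $-285$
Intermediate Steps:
$w = 5$
$w \left(\left(-7\right) 8 - 1\right) = 5 \left(\left(-7\right) 8 - 1\right) = 5 \left(-56 - 1\right) = 5 \left(-57\right) = -285$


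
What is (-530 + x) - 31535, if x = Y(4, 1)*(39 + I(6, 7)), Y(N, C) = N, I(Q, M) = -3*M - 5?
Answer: -32013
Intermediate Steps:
I(Q, M) = -5 - 3*M
x = 52 (x = 4*(39 + (-5 - 3*7)) = 4*(39 + (-5 - 21)) = 4*(39 - 26) = 4*13 = 52)
(-530 + x) - 31535 = (-530 + 52) - 31535 = -478 - 31535 = -32013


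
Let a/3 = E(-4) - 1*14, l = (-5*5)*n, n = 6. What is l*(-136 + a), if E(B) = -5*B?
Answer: 17700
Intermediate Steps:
l = -150 (l = -5*5*6 = -25*6 = -150)
a = 18 (a = 3*(-5*(-4) - 1*14) = 3*(20 - 14) = 3*6 = 18)
l*(-136 + a) = -150*(-136 + 18) = -150*(-118) = 17700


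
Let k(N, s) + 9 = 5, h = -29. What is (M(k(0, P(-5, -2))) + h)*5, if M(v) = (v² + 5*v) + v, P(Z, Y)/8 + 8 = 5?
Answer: -185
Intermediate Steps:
P(Z, Y) = -24 (P(Z, Y) = -64 + 8*5 = -64 + 40 = -24)
k(N, s) = -4 (k(N, s) = -9 + 5 = -4)
M(v) = v² + 6*v
(M(k(0, P(-5, -2))) + h)*5 = (-4*(6 - 4) - 29)*5 = (-4*2 - 29)*5 = (-8 - 29)*5 = -37*5 = -185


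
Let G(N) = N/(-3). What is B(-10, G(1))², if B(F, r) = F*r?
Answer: 100/9 ≈ 11.111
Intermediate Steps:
G(N) = -N/3 (G(N) = N*(-⅓) = -N/3)
B(-10, G(1))² = (-(-10)/3)² = (-10*(-⅓))² = (10/3)² = 100/9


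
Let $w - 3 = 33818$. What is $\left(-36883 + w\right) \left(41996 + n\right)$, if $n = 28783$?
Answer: $-216725298$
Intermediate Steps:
$w = 33821$ ($w = 3 + 33818 = 33821$)
$\left(-36883 + w\right) \left(41996 + n\right) = \left(-36883 + 33821\right) \left(41996 + 28783\right) = \left(-3062\right) 70779 = -216725298$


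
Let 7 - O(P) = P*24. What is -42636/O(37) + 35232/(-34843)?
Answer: 1454526756/30696683 ≈ 47.384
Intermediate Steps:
O(P) = 7 - 24*P (O(P) = 7 - P*24 = 7 - 24*P)
-42636/O(37) + 35232/(-34843) = -42636/(7 - 24*37) + 35232/(-34843) = -42636/(7 - 888) + 35232*(-1/34843) = -42636/(-881) - 35232/34843 = -42636*(-1/881) - 35232/34843 = 42636/881 - 35232/34843 = 1454526756/30696683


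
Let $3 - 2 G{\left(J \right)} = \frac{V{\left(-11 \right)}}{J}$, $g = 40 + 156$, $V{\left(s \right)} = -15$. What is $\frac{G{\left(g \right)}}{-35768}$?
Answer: $- \frac{603}{14021056} \approx -4.3007 \cdot 10^{-5}$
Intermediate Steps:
$g = 196$
$G{\left(J \right)} = \frac{3}{2} + \frac{15}{2 J}$ ($G{\left(J \right)} = \frac{3}{2} - \frac{\left(-15\right) \frac{1}{J}}{2} = \frac{3}{2} + \frac{15}{2 J}$)
$\frac{G{\left(g \right)}}{-35768} = \frac{\frac{3}{2} \cdot \frac{1}{196} \left(5 + 196\right)}{-35768} = \frac{3}{2} \cdot \frac{1}{196} \cdot 201 \left(- \frac{1}{35768}\right) = \frac{603}{392} \left(- \frac{1}{35768}\right) = - \frac{603}{14021056}$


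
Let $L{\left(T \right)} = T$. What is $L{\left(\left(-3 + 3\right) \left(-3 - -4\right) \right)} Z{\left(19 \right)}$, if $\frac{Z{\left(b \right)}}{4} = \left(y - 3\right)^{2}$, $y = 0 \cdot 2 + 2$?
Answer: $0$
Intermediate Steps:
$y = 2$ ($y = 0 + 2 = 2$)
$Z{\left(b \right)} = 4$ ($Z{\left(b \right)} = 4 \left(2 - 3\right)^{2} = 4 \left(-1\right)^{2} = 4 \cdot 1 = 4$)
$L{\left(\left(-3 + 3\right) \left(-3 - -4\right) \right)} Z{\left(19 \right)} = \left(-3 + 3\right) \left(-3 - -4\right) 4 = 0 \left(-3 + 4\right) 4 = 0 \cdot 1 \cdot 4 = 0 \cdot 4 = 0$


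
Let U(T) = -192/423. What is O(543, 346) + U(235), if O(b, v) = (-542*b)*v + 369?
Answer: -14357960551/141 ≈ -1.0183e+8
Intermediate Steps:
U(T) = -64/141 (U(T) = -192*1/423 = -64/141)
O(b, v) = 369 - 542*b*v (O(b, v) = -542*b*v + 369 = 369 - 542*b*v)
O(543, 346) + U(235) = (369 - 542*543*346) - 64/141 = (369 - 101829876) - 64/141 = -101829507 - 64/141 = -14357960551/141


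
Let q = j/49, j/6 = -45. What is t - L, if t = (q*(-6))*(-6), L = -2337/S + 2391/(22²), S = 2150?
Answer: -5155549779/25494700 ≈ -202.22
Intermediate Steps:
j = -270 (j = 6*(-45) = -270)
q = -270/49 ≈ -5.5102
L = 2004771/520300 (L = -2337/2150 + 2391/(22²) = -2337*1/2150 + 2391/484 = -2337/2150 + 2391*(1/484) = -2337/2150 + 2391/484 = 2004771/520300 ≈ 3.8531)
t = -9720/49 (t = -270/49*(-6)*(-6) = (1620/49)*(-6) = -9720/49 ≈ -198.37)
t - L = -9720/49 - 1*2004771/520300 = -9720/49 - 2004771/520300 = -5155549779/25494700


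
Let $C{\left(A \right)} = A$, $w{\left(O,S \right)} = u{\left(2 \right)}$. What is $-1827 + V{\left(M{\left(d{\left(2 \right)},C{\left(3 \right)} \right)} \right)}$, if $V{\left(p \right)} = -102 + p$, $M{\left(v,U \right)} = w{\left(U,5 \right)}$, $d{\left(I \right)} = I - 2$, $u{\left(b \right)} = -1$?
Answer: $-1930$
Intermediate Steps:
$w{\left(O,S \right)} = -1$
$d{\left(I \right)} = -2 + I$
$M{\left(v,U \right)} = -1$
$-1827 + V{\left(M{\left(d{\left(2 \right)},C{\left(3 \right)} \right)} \right)} = -1827 - 103 = -1930$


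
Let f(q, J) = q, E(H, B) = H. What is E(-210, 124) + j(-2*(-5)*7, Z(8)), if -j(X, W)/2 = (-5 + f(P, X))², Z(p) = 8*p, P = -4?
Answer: -372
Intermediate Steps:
j(X, W) = -162 (j(X, W) = -2*(-5 - 4)² = -2*(-9)² = -2*81 = -162)
E(-210, 124) + j(-2*(-5)*7, Z(8)) = -210 - 162 = -372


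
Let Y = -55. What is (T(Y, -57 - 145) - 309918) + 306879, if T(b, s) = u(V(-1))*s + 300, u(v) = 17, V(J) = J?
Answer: -6173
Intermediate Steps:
T(b, s) = 300 + 17*s (T(b, s) = 17*s + 300 = 300 + 17*s)
(T(Y, -57 - 145) - 309918) + 306879 = ((300 + 17*(-57 - 145)) - 309918) + 306879 = ((300 + 17*(-202)) - 309918) + 306879 = ((300 - 3434) - 309918) + 306879 = (-3134 - 309918) + 306879 = -313052 + 306879 = -6173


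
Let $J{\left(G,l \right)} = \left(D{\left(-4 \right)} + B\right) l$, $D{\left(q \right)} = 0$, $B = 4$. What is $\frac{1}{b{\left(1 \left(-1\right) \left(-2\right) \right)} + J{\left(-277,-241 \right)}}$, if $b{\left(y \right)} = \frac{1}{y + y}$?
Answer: $- \frac{4}{3855} \approx -0.0010376$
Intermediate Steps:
$J{\left(G,l \right)} = 4 l$ ($J{\left(G,l \right)} = \left(0 + 4\right) l = 4 l$)
$b{\left(y \right)} = \frac{1}{2 y}$
$\frac{1}{b{\left(1 \left(-1\right) \left(-2\right) \right)} + J{\left(-277,-241 \right)}} = \frac{1}{\frac{1}{2 \cdot 1 \left(-1\right) \left(-2\right)} + 4 \left(-241\right)} = \frac{1}{\frac{1}{2 \left(\left(-1\right) \left(-2\right)\right)} - 964} = \frac{1}{\frac{1}{2 \cdot 2} - 964} = \frac{1}{\frac{1}{2} \cdot \frac{1}{2} - 964} = \frac{1}{\frac{1}{4} - 964} = \frac{1}{- \frac{3855}{4}} = - \frac{4}{3855}$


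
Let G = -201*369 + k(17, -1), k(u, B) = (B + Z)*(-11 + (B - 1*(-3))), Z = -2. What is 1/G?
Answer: -1/74142 ≈ -1.3488e-5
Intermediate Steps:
k(u, B) = (-8 + B)*(-2 + B) (k(u, B) = (B - 2)*(-11 + (B - 1*(-3))) = (-2 + B)*(-11 + (B + 3)) = (-2 + B)*(-11 + (3 + B)) = (-2 + B)*(-8 + B) = (-8 + B)*(-2 + B))
G = -74142 (G = -201*369 + (16 + (-1)² - 10*(-1)) = -74169 + (16 + 1 + 10) = -74169 + 27 = -74142)
1/G = 1/(-74142) = -1/74142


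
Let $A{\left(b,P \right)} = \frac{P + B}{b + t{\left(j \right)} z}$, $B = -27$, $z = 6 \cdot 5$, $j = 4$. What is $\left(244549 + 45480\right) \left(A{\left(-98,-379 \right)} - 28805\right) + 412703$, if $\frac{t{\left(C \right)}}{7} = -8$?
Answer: $- \frac{1060933414693}{127} \approx -8.3538 \cdot 10^{9}$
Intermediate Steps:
$t{\left(C \right)} = -56$ ($t{\left(C \right)} = 7 \left(-8\right) = -56$)
$z = 30$
$A{\left(b,P \right)} = \frac{-27 + P}{-1680 + b}$ ($A{\left(b,P \right)} = \frac{P - 27}{b - 1680} = \frac{-27 + P}{b - 1680} = \frac{-27 + P}{-1680 + b}$)
$\left(244549 + 45480\right) \left(A{\left(-98,-379 \right)} - 28805\right) + 412703 = \left(244549 + 45480\right) \left(\frac{-27 - 379}{-1680 - 98} - 28805\right) + 412703 = 290029 \left(\frac{1}{-1778} \left(-406\right) - 28805\right) + 412703 = 290029 \left(\left(- \frac{1}{1778}\right) \left(-406\right) - 28805\right) + 412703 = 290029 \left(\frac{29}{127} - 28805\right) + 412703 = 290029 \left(- \frac{3658206}{127}\right) + 412703 = - \frac{1060985827974}{127} + 412703 = - \frac{1060933414693}{127}$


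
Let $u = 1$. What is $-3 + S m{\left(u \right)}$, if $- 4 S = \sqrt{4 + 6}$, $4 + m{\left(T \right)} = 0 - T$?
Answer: $-3 + \frac{5 \sqrt{10}}{4} \approx 0.95285$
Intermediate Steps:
$m{\left(T \right)} = -4 - T$ ($m{\left(T \right)} = -4 + \left(0 - T\right) = -4 - T$)
$S = - \frac{\sqrt{10}}{4}$ ($S = - \frac{\sqrt{4 + 6}}{4} = - \frac{\sqrt{10}}{4} \approx -0.79057$)
$-3 + S m{\left(u \right)} = -3 + - \frac{\sqrt{10}}{4} \left(-4 - 1\right) = -3 + - \frac{\sqrt{10}}{4} \left(-5\right) = -3 + \frac{5 \sqrt{10}}{4}$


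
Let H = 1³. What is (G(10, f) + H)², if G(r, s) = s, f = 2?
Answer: 9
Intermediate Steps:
H = 1
(G(10, f) + H)² = (2 + 1)² = 3² = 9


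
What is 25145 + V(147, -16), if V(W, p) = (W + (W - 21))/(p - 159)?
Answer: 628586/25 ≈ 25143.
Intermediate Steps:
V(W, p) = (-21 + 2*W)/(-159 + p) (V(W, p) = (W + (-21 + W))/(-159 + p) = (-21 + 2*W)/(-159 + p))
25145 + V(147, -16) = 25145 + (-21 + 2*147)/(-159 - 16) = 25145 + (-21 + 294)/(-175) = 25145 - 1/175*273 = 25145 - 39/25 = 628586/25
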